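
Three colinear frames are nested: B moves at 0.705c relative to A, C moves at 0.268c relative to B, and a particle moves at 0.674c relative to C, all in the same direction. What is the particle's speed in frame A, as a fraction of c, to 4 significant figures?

Compose boost 2: (0.268 + 0.705)/(1 + 0.268×0.705) = 0.9730/1.18894 = 0.818376
Compose boost 3: (0.674 + 0.818376)/(1 + 0.674×0.818376) = 1.49238/1.55159 = 0.9618

u ≈ 0.9618c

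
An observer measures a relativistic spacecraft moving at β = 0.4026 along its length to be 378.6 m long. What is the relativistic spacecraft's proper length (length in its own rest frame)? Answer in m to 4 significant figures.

γ = 1/√(1 − 0.4026²) = 1.09245
L₀ = γL = 1.09245 × 378.6 = 413.6 m

L₀ ≈ 413.6 m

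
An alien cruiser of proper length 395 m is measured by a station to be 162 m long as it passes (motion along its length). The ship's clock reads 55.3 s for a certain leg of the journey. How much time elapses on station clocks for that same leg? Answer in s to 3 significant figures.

Δt ≈ 135 s

Length contraction ⇒ γ = L₀/L = 395/162 = 2.4383
Time dilation: Δt = γτ₀ = 2.4383 × 55.3 s = 135 s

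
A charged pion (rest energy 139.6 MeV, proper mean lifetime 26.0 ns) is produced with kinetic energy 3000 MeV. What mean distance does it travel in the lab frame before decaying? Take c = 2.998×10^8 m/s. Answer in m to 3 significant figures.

d ≈ 175 m

γ = 1 + K/(m₀c²) = 1 + 3000/139.6 = 22.490
β = √(1 − 1/γ²) = 0.99901
Dilated lifetime: γτ₀ = 22.490 × 26.0 ns = 584.74 ns
d = βc·γτ₀ = 0.99901 × (2.998×10^8 m/s) × 5.8474×10^-7 s = 175 m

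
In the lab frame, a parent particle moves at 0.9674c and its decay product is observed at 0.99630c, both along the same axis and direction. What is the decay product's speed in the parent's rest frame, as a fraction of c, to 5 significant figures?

u' ≈ 0.79880c

Inverse velocity addition: u' = (u − v)/(1 − uv/c²)
= (0.99630 − 0.9674)/(1 − 0.99630×0.9674) = 0.028900/0.03617938 = 0.79880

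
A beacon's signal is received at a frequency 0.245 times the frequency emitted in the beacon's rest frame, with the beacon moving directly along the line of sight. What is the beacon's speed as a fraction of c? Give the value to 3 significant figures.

f_obs/f_src = √((1−β)/(1+β)) = 0.245  ⇒  (1−β)/(1+β) = 0.060025
β = |1 − D²|/(1 + D²) = |1 − 0.060025|/(1 + 0.060025) = 0.887

β ≈ 0.887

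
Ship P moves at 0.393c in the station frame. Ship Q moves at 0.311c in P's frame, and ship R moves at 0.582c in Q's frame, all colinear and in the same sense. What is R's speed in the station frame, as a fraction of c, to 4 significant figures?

Compose boost 2: (0.311 + 0.393)/(1 + 0.311×0.393) = 0.7040/1.12222 = 0.627326
Compose boost 3: (0.582 + 0.627326)/(1 + 0.582×0.627326) = 1.20933/1.36510 = 0.8859

u ≈ 0.8859c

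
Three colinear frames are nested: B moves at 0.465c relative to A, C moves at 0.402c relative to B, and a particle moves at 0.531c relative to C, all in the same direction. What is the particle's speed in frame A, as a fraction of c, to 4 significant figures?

u ≈ 0.9089c

Compose boost 2: (0.402 + 0.465)/(1 + 0.402×0.465) = 0.8670/1.18693 = 0.730456
Compose boost 3: (0.531 + 0.730456)/(1 + 0.531×0.730456) = 1.26146/1.38787 = 0.9089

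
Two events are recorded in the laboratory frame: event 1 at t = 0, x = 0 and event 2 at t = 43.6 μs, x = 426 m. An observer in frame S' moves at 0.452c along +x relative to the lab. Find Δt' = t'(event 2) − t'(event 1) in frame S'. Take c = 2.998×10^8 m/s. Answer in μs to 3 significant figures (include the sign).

Δt' ≈ 48.2 μs

γ = 1/√(1 − 0.452²) = 1.1211
Δt' = γ(Δt − vΔx/c²) = 1.1211 × (43.6 μs − 0.452×426 m / (2.998×10^8 m/s))
= 1.1211 × (42.958 μs) = 48.2 μs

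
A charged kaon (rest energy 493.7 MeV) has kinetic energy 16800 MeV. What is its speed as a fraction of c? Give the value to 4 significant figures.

β ≈ 0.9996

γ = 1 + K/(m₀c²) = 1 + 16800/493.7 = 35.0288
β = √(1 − 1/γ²) = 0.9996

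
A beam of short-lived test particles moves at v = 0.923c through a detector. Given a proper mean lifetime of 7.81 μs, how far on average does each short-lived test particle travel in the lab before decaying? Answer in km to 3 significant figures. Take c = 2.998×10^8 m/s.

γ = 1/√(1 − 0.923²) = 2.5988
Dilated lifetime: Δt = γτ₀ = 2.5988 × 7.81 μs = 20.296 μs
d = vΔt = 0.923c × 20.296 μs = 2.7672×10^8 m/s × 2.0296×10^-5 s = 5.62 km

d ≈ 5.62 km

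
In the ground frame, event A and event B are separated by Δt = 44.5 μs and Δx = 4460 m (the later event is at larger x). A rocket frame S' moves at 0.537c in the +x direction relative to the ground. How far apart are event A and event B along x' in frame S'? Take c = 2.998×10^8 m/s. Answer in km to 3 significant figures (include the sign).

Δx' ≈ -3.21 km

γ = 1/√(1 − 0.537²) = 1.1854
Δx' = γ(Δx − vΔt) = 1.1854 × (4460 m − 0.537×(2.998×10^8 m/s)×44.5×10^-6 s)
= 1.1854 × (-2704.2 m) = -3.21 km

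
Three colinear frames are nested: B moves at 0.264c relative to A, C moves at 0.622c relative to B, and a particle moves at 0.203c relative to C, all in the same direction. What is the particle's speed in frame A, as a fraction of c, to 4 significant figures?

Compose boost 2: (0.622 + 0.264)/(1 + 0.622×0.264) = 0.8860/1.16421 = 0.761032
Compose boost 3: (0.203 + 0.761032)/(1 + 0.203×0.761032) = 0.964032/1.15449 = 0.8350

u ≈ 0.8350c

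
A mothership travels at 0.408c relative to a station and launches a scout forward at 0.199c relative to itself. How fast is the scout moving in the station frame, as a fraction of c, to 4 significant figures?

u ≈ 0.5614c

Compose boost 2: (0.199 + 0.408)/(1 + 0.199×0.408) = 0.6070/1.08119 = 0.5614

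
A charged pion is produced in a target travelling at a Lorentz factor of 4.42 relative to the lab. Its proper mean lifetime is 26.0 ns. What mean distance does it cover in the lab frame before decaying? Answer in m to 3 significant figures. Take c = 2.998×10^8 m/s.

β = √(1 − 1/γ²) = √(1 − 1/4.42²) = 0.97407
Dilated lifetime: Δt = γτ₀ = 4.42 × 26.0 ns = 114.92 ns
d = vΔt = 0.97407c × 114.92 ns = 2.9203×10^8 m/s × 1.1492×10^-7 s = 33.6 m

d ≈ 33.6 m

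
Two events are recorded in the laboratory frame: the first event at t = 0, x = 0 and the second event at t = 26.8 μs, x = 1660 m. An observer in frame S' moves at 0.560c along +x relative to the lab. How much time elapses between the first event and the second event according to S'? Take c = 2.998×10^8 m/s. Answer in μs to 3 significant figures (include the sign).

γ = 1/√(1 − 0.560²) = 1.2070
Δt' = γ(Δt − vΔx/c²) = 1.2070 × (26.8 μs − 0.560×1660 m / (2.998×10^8 m/s))
= 1.2070 × (23.699 μs) = 28.6 μs

Δt' ≈ 28.6 μs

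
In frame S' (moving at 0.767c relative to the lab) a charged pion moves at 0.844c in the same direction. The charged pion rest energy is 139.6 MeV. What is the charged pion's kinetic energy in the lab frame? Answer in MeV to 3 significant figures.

u_lab = (0.844 + 0.767)/(1 + 0.844×0.767) = 0.977935
γ = 1/√(1 − 0.977935²) = 4.7868
K = (γ − 1)m₀c² = (4.7868 − 1) × 139.6 = 3.7868 × 139.6 = 529 MeV

K ≈ 529 MeV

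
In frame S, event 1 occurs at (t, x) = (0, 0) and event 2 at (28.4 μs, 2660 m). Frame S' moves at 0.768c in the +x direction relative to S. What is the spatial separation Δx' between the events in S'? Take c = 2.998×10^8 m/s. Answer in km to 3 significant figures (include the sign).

Δx' ≈ -6.06 km

γ = 1/√(1 − 0.768²) = 1.5614
Δx' = γ(Δx − vΔt) = 1.5614 × (2660 m − 0.768×(2.998×10^8 m/s)×28.4×10^-6 s)
= 1.5614 × (-3879.0 m) = -6.06 km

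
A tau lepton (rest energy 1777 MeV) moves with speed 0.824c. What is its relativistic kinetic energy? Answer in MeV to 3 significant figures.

γ = 1/√(1 − 0.824²) = 1.7649
K = (γ − 1)m₀c² = (1.7649 − 1) × 1777 MeV = 0.76495 × 1777 MeV = 1360 MeV

K ≈ 1360 MeV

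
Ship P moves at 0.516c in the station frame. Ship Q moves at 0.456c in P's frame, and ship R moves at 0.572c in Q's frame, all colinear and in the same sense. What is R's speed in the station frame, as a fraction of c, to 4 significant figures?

Compose boost 2: (0.456 + 0.516)/(1 + 0.456×0.516) = 0.9720/1.23530 = 0.786856
Compose boost 3: (0.572 + 0.786856)/(1 + 0.572×0.786856) = 1.35886/1.45008 = 0.9371

u ≈ 0.9371c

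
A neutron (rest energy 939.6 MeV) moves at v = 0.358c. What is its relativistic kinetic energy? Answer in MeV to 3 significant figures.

γ = 1/√(1 − 0.358²) = 1.0710
K = (γ − 1)m₀c² = (1.0710 − 1) × 939.6 MeV = 0.070983 × 939.6 MeV = 66.7 MeV

K ≈ 66.7 MeV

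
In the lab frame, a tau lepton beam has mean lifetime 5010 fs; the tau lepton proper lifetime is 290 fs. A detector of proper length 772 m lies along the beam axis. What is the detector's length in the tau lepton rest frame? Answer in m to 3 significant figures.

L ≈ 44.7 m

Time dilation ⇒ γ = Δt/τ₀ = 5010/290 = 17.276
Length contraction: L = L₀/γ = 772/17.276 = 44.7 m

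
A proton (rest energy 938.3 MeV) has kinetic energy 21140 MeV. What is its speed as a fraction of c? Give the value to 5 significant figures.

β ≈ 0.99910

γ = 1 + K/(m₀c²) = 1 + 21140/938.3 = 23.53011
β = √(1 − 1/γ²) = 0.99910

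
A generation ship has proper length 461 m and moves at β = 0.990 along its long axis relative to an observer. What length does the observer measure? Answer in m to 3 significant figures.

γ = 1/√(1 − 0.990²) = 7.0888
Length contraction: L = L₀/γ = 461/7.0888 = 65.0 m

L ≈ 65.0 m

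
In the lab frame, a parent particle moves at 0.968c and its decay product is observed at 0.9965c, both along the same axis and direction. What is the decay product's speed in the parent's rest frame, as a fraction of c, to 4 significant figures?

Inverse velocity addition: u' = (u − v)/(1 − uv/c²)
= (0.9965 − 0.968)/(1 − 0.9965×0.968) = 0.02850/0.0353880 = 0.8054

u' ≈ 0.8054c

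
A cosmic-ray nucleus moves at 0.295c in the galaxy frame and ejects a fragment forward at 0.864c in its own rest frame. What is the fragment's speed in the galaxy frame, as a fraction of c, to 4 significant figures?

u ≈ 0.9236c

Compose boost 2: (0.864 + 0.295)/(1 + 0.864×0.295) = 1.159/1.25488 = 0.9236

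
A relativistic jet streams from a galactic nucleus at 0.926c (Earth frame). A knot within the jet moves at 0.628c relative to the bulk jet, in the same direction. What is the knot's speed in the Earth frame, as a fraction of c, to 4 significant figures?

u ≈ 0.9826c

Relativistic velocity addition: u = (u' + v)/(1 + u'v/c²)
= (0.628 + 0.926)/(1 + 0.628×0.926) = 1.554/1.58153 = 0.9826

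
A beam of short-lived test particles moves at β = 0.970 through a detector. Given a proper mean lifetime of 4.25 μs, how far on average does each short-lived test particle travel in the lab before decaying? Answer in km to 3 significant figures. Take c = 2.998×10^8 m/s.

γ = 1/√(1 − 0.970²) = 4.1135
Dilated lifetime: Δt = γτ₀ = 4.1135 × 4.25 μs = 17.482 μs
d = vΔt = 0.970c × 17.482 μs = 2.9081×10^8 m/s × 1.7482×10^-5 s = 5.08 km

d ≈ 5.08 km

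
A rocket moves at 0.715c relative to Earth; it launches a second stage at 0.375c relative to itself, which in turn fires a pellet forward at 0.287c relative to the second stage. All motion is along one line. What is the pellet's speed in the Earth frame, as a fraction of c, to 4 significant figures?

u ≈ 0.9197c

Compose boost 2: (0.375 + 0.715)/(1 + 0.375×0.715) = 1.090/1.26812 = 0.859537
Compose boost 3: (0.287 + 0.859537)/(1 + 0.287×0.859537) = 1.14654/1.24669 = 0.9197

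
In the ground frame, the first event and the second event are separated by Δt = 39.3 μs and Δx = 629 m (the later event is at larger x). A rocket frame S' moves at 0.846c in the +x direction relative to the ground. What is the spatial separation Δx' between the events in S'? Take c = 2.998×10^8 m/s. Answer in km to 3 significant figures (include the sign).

γ = 1/√(1 − 0.846²) = 1.8755
Δx' = γ(Δx − vΔt) = 1.8755 × (629 m − 0.846×(2.998×10^8 m/s)×39.3×10^-6 s)
= 1.8755 × (-9338.7 m) = -17.5 km

Δx' ≈ -17.5 km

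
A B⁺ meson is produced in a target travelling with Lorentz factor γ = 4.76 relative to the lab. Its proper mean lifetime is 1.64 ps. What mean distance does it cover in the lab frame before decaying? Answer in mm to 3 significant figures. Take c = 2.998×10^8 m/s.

d ≈ 2.29 mm

β = √(1 − 1/γ²) = √(1 − 1/4.76²) = 0.97768
Dilated lifetime: Δt = γτ₀ = 4.76 × 1.64 ps = 7.8064 ps
d = vΔt = 0.97768c × 7.8064 ps = 2.9311×10^8 m/s × 7.8064×10^-12 s = 2.29 mm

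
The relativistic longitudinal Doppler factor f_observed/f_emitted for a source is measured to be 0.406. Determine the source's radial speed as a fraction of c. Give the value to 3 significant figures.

β ≈ 0.717

f_obs/f_src = √((1−β)/(1+β)) = 0.406  ⇒  (1−β)/(1+β) = 0.16484
β = |1 − D²|/(1 + D²) = |1 − 0.16484|/(1 + 0.16484) = 0.717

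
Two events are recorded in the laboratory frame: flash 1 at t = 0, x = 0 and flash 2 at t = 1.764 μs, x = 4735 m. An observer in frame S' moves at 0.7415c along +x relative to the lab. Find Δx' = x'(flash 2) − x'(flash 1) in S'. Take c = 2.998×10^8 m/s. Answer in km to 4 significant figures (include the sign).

γ = 1/√(1 − 0.7415²) = 1.49042
Δx' = γ(Δx − vΔt) = 1.49042 × (4735 m − 0.7415×(2.998×10^8 m/s)×1.764×10^-6 s)
= 1.49042 × (4342.86 m) = 6.473 km

Δx' ≈ 6.473 km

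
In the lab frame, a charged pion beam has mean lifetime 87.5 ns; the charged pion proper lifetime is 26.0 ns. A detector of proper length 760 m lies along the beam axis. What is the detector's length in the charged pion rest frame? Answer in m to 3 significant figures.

L ≈ 226 m

Time dilation ⇒ γ = Δt/τ₀ = 87.5/26.0 = 3.3654
Length contraction: L = L₀/γ = 760/3.3654 = 226 m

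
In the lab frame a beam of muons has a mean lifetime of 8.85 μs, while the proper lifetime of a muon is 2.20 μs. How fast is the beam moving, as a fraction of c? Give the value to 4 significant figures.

β ≈ 0.9686

γ = Δt/τ₀ = 8.85/2.20 = 4.02273
β = √(1 − 1/γ²) = √(1 − 1/4.02273²) = 0.9686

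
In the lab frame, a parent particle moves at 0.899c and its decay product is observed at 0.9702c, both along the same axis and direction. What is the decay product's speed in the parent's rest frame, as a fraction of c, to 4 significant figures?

u' ≈ 0.5572c

Inverse velocity addition: u' = (u − v)/(1 − uv/c²)
= (0.9702 − 0.899)/(1 − 0.9702×0.899) = 0.07120/0.127790 = 0.5572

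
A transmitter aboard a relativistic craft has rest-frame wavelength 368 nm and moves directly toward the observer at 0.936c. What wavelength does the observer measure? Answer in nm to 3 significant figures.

λ_obs ≈ 66.9 nm

Relativistic Doppler: λ_obs = λ_src √((1−β)/(1+β))
= 368 × √(0.064000/1.9360) = 368 × 0.18182 = 66.9 nm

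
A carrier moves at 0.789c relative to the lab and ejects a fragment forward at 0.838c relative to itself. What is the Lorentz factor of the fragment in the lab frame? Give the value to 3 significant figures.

u_lab = (0.838 + 0.789)/(1 + 0.838×0.789) = 1.627/1.66118 = 0.979423
γ = 1/√(1 − 0.979423²) = 4.95

γ ≈ 4.95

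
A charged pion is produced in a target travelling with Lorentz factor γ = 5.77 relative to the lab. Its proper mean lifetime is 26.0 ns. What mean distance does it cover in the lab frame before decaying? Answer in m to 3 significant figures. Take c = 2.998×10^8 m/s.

d ≈ 44.3 m

β = √(1 − 1/γ²) = √(1 − 1/5.77²) = 0.98487
Dilated lifetime: Δt = γτ₀ = 5.77 × 26.0 ns = 150.02 ns
d = vΔt = 0.98487c × 150.02 ns = 2.9526×10^8 m/s × 1.5002×10^-7 s = 44.3 m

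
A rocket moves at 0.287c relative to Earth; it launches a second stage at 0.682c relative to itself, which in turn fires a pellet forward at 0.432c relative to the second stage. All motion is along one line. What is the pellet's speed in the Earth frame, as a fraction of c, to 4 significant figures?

Compose boost 2: (0.682 + 0.287)/(1 + 0.682×0.287) = 0.9690/1.19573 = 0.810381
Compose boost 3: (0.432 + 0.810381)/(1 + 0.432×0.810381) = 1.24238/1.35008 = 0.9202

u ≈ 0.9202c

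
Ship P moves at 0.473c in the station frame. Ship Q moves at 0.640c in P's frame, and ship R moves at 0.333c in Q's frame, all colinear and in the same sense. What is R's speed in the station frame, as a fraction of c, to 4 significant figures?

Compose boost 2: (0.640 + 0.473)/(1 + 0.640×0.473) = 1.113/1.30272 = 0.854366
Compose boost 3: (0.333 + 0.854366)/(1 + 0.333×0.854366) = 1.18737/1.28450 = 0.9244

u ≈ 0.9244c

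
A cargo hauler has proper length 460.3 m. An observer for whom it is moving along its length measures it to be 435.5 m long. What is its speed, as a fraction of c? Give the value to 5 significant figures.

β ≈ 0.32381

γ = L₀/L = 460.3/435.5 = 1.056946
β = √(1 − 1/γ²) = 0.32381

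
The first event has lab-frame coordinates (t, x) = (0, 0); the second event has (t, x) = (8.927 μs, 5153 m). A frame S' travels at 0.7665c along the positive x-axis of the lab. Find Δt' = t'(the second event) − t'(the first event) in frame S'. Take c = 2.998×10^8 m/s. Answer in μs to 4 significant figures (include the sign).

γ = 1/√(1 − 0.7665²) = 1.55704
Δt' = γ(Δt − vΔx/c²) = 1.55704 × (8.927 μs − 0.7665×5153 m / (2.998×10^8 m/s))
= 1.55704 × (-4.24770 μs) = -6.614 μs

Δt' ≈ -6.614 μs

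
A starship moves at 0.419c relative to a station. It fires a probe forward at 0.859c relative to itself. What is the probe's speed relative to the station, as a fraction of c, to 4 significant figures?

u ≈ 0.9398c

Relativistic velocity addition: u = (u' + v)/(1 + u'v/c²)
= (0.859 + 0.419)/(1 + 0.859×0.419) = 1.278/1.35992 = 0.9398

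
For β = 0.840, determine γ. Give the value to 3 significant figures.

γ = 1/√(1 − β²) = 1/√(1 − 0.840²) = 1/√(0.29440) = 1.84

γ ≈ 1.84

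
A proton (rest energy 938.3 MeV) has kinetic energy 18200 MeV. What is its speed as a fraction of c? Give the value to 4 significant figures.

β ≈ 0.9988

γ = 1 + K/(m₀c²) = 1 + 18200/938.3 = 20.3968
β = √(1 − 1/γ²) = 0.9988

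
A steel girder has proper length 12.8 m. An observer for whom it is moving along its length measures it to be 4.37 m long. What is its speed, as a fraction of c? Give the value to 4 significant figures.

β ≈ 0.9399

γ = L₀/L = 12.8/4.37 = 2.92906
β = √(1 − 1/γ²) = 0.9399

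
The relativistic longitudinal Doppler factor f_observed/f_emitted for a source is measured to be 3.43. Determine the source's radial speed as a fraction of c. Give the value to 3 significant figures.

f_obs/f_src = √((1+β)/(1−β)) = 3.43  ⇒  (1+β)/(1−β) = 11.765
β = |1 − D²|/(1 + D²) = |1 − 11.765|/(1 + 11.765) = 0.843

β ≈ 0.843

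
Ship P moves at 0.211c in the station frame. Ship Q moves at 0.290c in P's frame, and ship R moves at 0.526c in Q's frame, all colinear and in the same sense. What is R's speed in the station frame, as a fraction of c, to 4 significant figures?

Compose boost 2: (0.290 + 0.211)/(1 + 0.290×0.211) = 0.5010/1.06119 = 0.472111
Compose boost 3: (0.526 + 0.472111)/(1 + 0.526×0.472111) = 0.998111/1.24833 = 0.7996

u ≈ 0.7996c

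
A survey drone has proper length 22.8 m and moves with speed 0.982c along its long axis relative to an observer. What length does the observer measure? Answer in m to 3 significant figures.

L ≈ 4.31 m

γ = 1/√(1 − 0.982²) = 5.2943
Length contraction: L = L₀/γ = 22.8/5.2943 = 4.31 m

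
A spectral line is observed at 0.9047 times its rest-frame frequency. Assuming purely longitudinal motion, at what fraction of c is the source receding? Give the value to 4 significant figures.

f_obs/f_src = √((1−β)/(1+β)) = 0.9047  ⇒  (1−β)/(1+β) = 0.818482
β = |1 − D²|/(1 + D²) = |1 − 0.818482|/(1 + 0.818482) = 0.09982

β ≈ 0.09982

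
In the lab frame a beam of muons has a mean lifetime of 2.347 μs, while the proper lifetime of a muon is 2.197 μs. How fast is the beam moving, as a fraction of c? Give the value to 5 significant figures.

γ = Δt/τ₀ = 2.347/2.197 = 1.068275
β = √(1 − 1/γ²) = √(1 − 1/1.068275²) = 0.35176

β ≈ 0.35176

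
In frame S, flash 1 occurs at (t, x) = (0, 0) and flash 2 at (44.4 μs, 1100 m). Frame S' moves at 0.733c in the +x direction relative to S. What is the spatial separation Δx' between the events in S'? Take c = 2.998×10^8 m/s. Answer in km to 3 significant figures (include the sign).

Δx' ≈ -12.7 km

γ = 1/√(1 − 0.733²) = 1.4701
Δx' = γ(Δx − vΔt) = 1.4701 × (1100 m − 0.733×(2.998×10^8 m/s)×44.4×10^-6 s)
= 1.4701 × (-8657.1 m) = -12.7 km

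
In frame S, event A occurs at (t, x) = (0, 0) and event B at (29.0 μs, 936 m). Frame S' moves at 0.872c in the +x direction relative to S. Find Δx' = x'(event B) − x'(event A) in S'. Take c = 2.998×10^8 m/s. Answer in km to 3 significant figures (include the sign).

γ = 1/√(1 − 0.872²) = 2.0429
Δx' = γ(Δx − vΔt) = 2.0429 × (936 m − 0.872×(2.998×10^8 m/s)×29.0×10^-6 s)
= 2.0429 × (-6645.3 m) = -13.6 km

Δx' ≈ -13.6 km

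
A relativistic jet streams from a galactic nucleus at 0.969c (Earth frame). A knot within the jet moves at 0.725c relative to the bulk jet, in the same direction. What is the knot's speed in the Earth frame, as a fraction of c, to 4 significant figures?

Relativistic velocity addition: u = (u' + v)/(1 + u'v/c²)
= (0.725 + 0.969)/(1 + 0.725×0.969) = 1.694/1.70253 = 0.9950

u ≈ 0.9950c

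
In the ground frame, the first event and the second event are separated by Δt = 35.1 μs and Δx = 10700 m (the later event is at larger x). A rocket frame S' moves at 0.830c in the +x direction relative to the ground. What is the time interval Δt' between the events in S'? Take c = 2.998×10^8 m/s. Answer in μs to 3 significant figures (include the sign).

Δt' ≈ 9.82 μs

γ = 1/√(1 − 0.830²) = 1.7929
Δt' = γ(Δt − vΔx/c²) = 1.7929 × (35.1 μs − 0.830×10700 m / (2.998×10^8 m/s))
= 1.7929 × (5.4769 μs) = 9.82 μs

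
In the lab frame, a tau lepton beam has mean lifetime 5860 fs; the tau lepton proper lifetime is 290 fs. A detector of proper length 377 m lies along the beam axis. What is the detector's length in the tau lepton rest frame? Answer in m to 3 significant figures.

Time dilation ⇒ γ = Δt/τ₀ = 5860/290 = 20.207
Length contraction: L = L₀/γ = 377/20.207 = 18.7 m

L ≈ 18.7 m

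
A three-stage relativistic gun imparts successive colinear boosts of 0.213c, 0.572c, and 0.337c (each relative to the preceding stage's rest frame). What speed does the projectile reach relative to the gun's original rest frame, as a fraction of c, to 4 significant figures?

u ≈ 0.8389c

Compose boost 2: (0.572 + 0.213)/(1 + 0.572×0.213) = 0.7850/1.12184 = 0.699746
Compose boost 3: (0.337 + 0.699746)/(1 + 0.337×0.699746) = 1.03675/1.23581 = 0.8389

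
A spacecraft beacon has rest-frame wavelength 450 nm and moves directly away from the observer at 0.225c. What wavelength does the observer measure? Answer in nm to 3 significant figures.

λ_obs ≈ 566 nm

Relativistic Doppler: λ_obs = λ_src √((1+β)/(1−β))
= 450 × √(1.2250/0.77500) = 450 × 1.2572 = 566 nm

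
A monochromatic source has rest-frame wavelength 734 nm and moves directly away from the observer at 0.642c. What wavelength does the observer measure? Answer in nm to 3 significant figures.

Relativistic Doppler: λ_obs = λ_src √((1+β)/(1−β))
= 734 × √(1.6420/0.35800) = 734 × 2.1416 = 1570 nm

λ_obs ≈ 1570 nm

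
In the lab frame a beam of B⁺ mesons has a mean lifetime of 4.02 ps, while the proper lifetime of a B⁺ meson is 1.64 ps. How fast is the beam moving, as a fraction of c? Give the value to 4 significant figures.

γ = Δt/τ₀ = 4.02/1.64 = 2.45122
β = √(1 − 1/γ²) = √(1 − 1/2.45122²) = 0.9130

β ≈ 0.9130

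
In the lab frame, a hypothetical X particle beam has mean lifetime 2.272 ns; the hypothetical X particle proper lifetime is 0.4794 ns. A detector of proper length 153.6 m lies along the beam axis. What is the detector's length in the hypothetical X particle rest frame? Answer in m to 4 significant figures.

Time dilation ⇒ γ = Δt/τ₀ = 2.272/0.4794 = 4.73926
Length contraction: L = L₀/γ = 153.6/4.73926 = 32.41 m

L ≈ 32.41 m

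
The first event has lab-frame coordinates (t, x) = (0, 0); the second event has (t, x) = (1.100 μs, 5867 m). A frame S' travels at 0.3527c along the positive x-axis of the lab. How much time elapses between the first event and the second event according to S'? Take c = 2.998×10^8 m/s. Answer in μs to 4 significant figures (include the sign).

γ = 1/√(1 − 0.3527²) = 1.06868
Δt' = γ(Δt − vΔx/c²) = 1.06868 × (1.100 μs − 0.3527×5867 m / (2.998×10^8 m/s))
= 1.06868 × (-5.80224 μs) = -6.201 μs

Δt' ≈ -6.201 μs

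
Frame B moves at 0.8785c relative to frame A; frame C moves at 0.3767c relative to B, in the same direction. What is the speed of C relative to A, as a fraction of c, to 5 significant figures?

Compose boost 2: (0.3767 + 0.8785)/(1 + 0.3767×0.8785) = 1.2552/1.330931 = 0.94310

u ≈ 0.94310c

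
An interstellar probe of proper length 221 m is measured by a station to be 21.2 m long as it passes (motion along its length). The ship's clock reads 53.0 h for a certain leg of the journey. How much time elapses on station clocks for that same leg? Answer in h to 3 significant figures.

Δt ≈ 552 h

Length contraction ⇒ γ = L₀/L = 221/21.2 = 10.425
Time dilation: Δt = γτ₀ = 10.425 × 53.0 h = 552 h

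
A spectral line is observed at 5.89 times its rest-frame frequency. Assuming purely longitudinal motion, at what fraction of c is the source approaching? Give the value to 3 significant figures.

β ≈ 0.944

f_obs/f_src = √((1+β)/(1−β)) = 5.89  ⇒  (1+β)/(1−β) = 34.692
β = |1 − D²|/(1 + D²) = |1 − 34.692|/(1 + 34.692) = 0.944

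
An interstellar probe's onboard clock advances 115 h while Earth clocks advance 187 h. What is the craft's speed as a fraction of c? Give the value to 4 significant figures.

γ = Δt/τ₀ = 187/115 = 1.62609
β = √(1 − 1/γ²) = √(1 − 1/1.62609²) = 0.7885

β ≈ 0.7885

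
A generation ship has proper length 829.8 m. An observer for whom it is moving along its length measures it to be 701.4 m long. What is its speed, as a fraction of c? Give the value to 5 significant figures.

β ≈ 0.53435

γ = L₀/L = 829.8/701.4 = 1.183062
β = √(1 − 1/γ²) = 0.53435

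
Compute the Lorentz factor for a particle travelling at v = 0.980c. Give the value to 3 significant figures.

γ = 1/√(1 − β²) = 1/√(1 − 0.980²) = 1/√(0.039600) = 5.03

γ ≈ 5.03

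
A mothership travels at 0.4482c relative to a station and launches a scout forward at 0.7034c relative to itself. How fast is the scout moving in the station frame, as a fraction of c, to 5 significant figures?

Compose boost 2: (0.7034 + 0.4482)/(1 + 0.7034×0.4482) = 1.1516/1.315264 = 0.87557

u ≈ 0.87557c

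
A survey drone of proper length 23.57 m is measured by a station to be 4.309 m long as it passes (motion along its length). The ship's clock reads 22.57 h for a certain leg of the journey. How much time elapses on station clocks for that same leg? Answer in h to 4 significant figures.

Δt ≈ 123.5 h

Length contraction ⇒ γ = L₀/L = 23.57/4.309 = 5.46995
Time dilation: Δt = γτ₀ = 5.46995 × 22.57 h = 123.5 h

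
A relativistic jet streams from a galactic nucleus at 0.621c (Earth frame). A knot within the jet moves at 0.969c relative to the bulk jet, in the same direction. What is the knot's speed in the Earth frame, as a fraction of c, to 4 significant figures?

Relativistic velocity addition: u = (u' + v)/(1 + u'v/c²)
= (0.969 + 0.621)/(1 + 0.969×0.621) = 1.590/1.60175 = 0.9927

u ≈ 0.9927c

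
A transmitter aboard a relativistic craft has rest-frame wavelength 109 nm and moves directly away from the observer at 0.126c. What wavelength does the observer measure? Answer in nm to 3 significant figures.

λ_obs ≈ 124 nm

Relativistic Doppler: λ_obs = λ_src √((1+β)/(1−β))
= 109 × √(1.1260/0.87400) = 109 × 1.1350 = 124 nm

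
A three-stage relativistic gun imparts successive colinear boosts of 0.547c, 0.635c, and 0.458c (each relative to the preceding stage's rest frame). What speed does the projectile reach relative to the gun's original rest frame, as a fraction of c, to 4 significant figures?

Compose boost 2: (0.635 + 0.547)/(1 + 0.635×0.547) = 1.182/1.34735 = 0.877281
Compose boost 3: (0.458 + 0.877281)/(1 + 0.458×0.877281) = 1.33528/1.40179 = 0.9526

u ≈ 0.9526c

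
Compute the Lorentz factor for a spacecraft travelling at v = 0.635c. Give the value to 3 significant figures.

γ ≈ 1.29

γ = 1/√(1 − β²) = 1/√(1 − 0.635²) = 1/√(0.59678) = 1.29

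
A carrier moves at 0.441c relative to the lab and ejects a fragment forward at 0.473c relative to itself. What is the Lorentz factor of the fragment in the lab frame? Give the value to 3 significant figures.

γ ≈ 1.53

u_lab = (0.473 + 0.441)/(1 + 0.473×0.441) = 0.9140/1.20859 = 0.756251
γ = 1/√(1 − 0.756251²) = 1.53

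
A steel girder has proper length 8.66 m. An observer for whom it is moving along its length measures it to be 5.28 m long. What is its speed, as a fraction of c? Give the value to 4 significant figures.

γ = L₀/L = 8.66/5.28 = 1.64015
β = √(1 − 1/γ²) = 0.7926

β ≈ 0.7926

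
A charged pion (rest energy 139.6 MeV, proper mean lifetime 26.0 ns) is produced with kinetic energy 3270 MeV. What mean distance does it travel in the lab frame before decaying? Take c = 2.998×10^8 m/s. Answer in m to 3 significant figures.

γ = 1 + K/(m₀c²) = 1 + 3270/139.6 = 24.424
β = √(1 − 1/γ²) = 0.99916
Dilated lifetime: γτ₀ = 24.424 × 26.0 ns = 635.03 ns
d = βc·γτ₀ = 0.99916 × (2.998×10^8 m/s) × 6.3503×10^-7 s = 190 m

d ≈ 190 m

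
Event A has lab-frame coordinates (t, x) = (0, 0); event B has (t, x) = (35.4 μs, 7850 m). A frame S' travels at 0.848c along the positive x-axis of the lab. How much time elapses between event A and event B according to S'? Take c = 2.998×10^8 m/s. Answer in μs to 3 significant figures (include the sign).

γ = 1/√(1 − 0.848²) = 1.8868
Δt' = γ(Δt − vΔx/c²) = 1.8868 × (35.4 μs − 0.848×7850 m / (2.998×10^8 m/s))
= 1.8868 × (13.196 μs) = 24.9 μs

Δt' ≈ 24.9 μs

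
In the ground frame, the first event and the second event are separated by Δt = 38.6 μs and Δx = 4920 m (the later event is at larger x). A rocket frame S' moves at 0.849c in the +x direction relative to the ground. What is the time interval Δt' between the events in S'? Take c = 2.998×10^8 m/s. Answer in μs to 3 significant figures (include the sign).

γ = 1/√(1 − 0.849²) = 1.8925
Δt' = γ(Δt − vΔx/c²) = 1.8925 × (38.6 μs − 0.849×4920 m / (2.998×10^8 m/s))
= 1.8925 × (24.667 μs) = 46.7 μs

Δt' ≈ 46.7 μs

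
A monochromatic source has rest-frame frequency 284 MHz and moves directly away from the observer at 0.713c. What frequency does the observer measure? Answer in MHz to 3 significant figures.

Relativistic Doppler: f_obs = f_src √((1−β)/(1+β))
= 284 × √(0.28700/1.7130) = 284 × 0.40932 = 116 MHz

f_obs ≈ 116 MHz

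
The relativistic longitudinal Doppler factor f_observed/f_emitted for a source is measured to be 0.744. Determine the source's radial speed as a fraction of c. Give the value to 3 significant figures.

f_obs/f_src = √((1−β)/(1+β)) = 0.744  ⇒  (1−β)/(1+β) = 0.55354
β = |1 − D²|/(1 + D²) = |1 − 0.55354|/(1 + 0.55354) = 0.287

β ≈ 0.287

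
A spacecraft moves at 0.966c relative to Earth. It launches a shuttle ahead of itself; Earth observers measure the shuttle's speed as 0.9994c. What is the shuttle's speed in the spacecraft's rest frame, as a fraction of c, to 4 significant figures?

u' ≈ 0.9659c

Inverse velocity addition: u' = (u − v)/(1 − uv/c²)
= (0.9994 − 0.966)/(1 − 0.9994×0.966) = 0.03340/0.0345796 = 0.9659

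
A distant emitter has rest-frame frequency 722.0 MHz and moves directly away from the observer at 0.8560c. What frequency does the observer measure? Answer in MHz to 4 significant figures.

Relativistic Doppler: f_obs = f_src √((1−β)/(1+β))
= 722.0 × √(0.144000/1.85600) = 722.0 × 0.278543 = 201.1 MHz

f_obs ≈ 201.1 MHz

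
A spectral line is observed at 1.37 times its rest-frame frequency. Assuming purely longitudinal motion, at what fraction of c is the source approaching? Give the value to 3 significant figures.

β ≈ 0.305

f_obs/f_src = √((1+β)/(1−β)) = 1.37  ⇒  (1+β)/(1−β) = 1.8769
β = |1 − D²|/(1 + D²) = |1 − 1.8769|/(1 + 1.8769) = 0.305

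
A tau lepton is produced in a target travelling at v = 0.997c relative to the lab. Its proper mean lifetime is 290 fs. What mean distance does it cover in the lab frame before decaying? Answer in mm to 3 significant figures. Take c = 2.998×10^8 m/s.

d ≈ 1.12 mm

γ = 1/√(1 − 0.997²) = 12.920
Dilated lifetime: Δt = γτ₀ = 12.920 × 290 fs = 3746.7 fs
d = vΔt = 0.997c × 3746.7 fs = 2.9890×10^8 m/s × 3.7467×10^-12 s = 1.12 mm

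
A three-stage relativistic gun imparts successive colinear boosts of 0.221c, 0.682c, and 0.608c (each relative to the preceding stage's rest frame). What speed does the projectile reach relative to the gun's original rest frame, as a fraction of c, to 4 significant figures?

Compose boost 2: (0.682 + 0.221)/(1 + 0.682×0.221) = 0.9030/1.15072 = 0.784725
Compose boost 3: (0.608 + 0.784725)/(1 + 0.608×0.784725) = 1.39272/1.47711 = 0.9429

u ≈ 0.9429c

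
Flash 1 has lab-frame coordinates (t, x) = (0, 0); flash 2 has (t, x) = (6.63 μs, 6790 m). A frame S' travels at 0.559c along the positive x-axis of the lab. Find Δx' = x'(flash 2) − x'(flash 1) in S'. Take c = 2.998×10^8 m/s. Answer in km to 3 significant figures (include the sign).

Δx' ≈ 6.85 km

γ = 1/√(1 − 0.559²) = 1.2060
Δx' = γ(Δx − vΔt) = 1.2060 × (6790 m − 0.559×(2.998×10^8 m/s)×6.63×10^-6 s)
= 1.2060 × (5678.9 m) = 6.85 km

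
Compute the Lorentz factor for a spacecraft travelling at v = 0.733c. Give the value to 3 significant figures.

γ = 1/√(1 − β²) = 1/√(1 − 0.733²) = 1/√(0.46271) = 1.47

γ ≈ 1.47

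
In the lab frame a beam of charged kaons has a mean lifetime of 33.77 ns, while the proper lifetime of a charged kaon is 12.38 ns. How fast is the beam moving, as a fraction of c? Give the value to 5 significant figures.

γ = Δt/τ₀ = 33.77/12.38 = 2.727787
β = √(1 − 1/γ²) = √(1 − 1/2.727787²) = 0.93038

β ≈ 0.93038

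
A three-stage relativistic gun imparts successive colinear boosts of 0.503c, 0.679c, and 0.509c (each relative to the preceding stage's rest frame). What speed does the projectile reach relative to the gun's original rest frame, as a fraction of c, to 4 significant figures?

Compose boost 2: (0.679 + 0.503)/(1 + 0.679×0.503) = 1.182/1.34154 = 0.881079
Compose boost 3: (0.509 + 0.881079)/(1 + 0.509×0.881079) = 1.39008/1.44847 = 0.9597

u ≈ 0.9597c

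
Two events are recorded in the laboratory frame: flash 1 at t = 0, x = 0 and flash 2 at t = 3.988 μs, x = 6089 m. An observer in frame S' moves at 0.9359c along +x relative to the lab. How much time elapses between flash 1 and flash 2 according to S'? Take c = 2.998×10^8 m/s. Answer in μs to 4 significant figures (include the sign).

γ = 1/√(1 − 0.9359²) = 2.83877
Δt' = γ(Δt − vΔx/c²) = 2.83877 × (3.988 μs − 0.9359×6089 m / (2.998×10^8 m/s))
= 2.83877 × (-15.0203 μs) = -42.64 μs

Δt' ≈ -42.64 μs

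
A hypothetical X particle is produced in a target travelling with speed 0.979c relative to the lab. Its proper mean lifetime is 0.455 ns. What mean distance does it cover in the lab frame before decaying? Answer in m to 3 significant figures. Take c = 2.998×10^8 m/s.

d ≈ 0.655 m

γ = 1/√(1 − 0.979²) = 4.9053
Dilated lifetime: Δt = γτ₀ = 4.9053 × 0.455 ns = 2.2319 ns
d = vΔt = 0.979c × 2.2319 ns = 2.9350×10^8 m/s × 2.2319×10^-9 s = 0.655 m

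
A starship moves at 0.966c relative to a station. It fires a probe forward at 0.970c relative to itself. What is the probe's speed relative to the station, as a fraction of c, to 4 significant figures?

Relativistic velocity addition: u = (u' + v)/(1 + u'v/c²)
= (0.970 + 0.966)/(1 + 0.970×0.966) = 1.936/1.93702 = 0.9995

u ≈ 0.9995c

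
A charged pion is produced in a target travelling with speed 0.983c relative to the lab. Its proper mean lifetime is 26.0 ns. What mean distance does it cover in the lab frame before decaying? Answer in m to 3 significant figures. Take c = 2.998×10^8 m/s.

γ = 1/√(1 − 0.983²) = 5.4465
Dilated lifetime: Δt = γτ₀ = 5.4465 × 26.0 ns = 141.61 ns
d = vΔt = 0.983c × 141.61 ns = 2.9470×10^8 m/s × 1.4161×10^-7 s = 41.7 m

d ≈ 41.7 m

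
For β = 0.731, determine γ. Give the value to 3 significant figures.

γ = 1/√(1 − β²) = 1/√(1 − 0.731²) = 1/√(0.46564) = 1.47

γ ≈ 1.47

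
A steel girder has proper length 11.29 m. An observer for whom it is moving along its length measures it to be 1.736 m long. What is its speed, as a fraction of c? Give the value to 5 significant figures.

β ≈ 0.98811

γ = L₀/L = 11.29/1.736 = 6.503456
β = √(1 − 1/γ²) = 0.98811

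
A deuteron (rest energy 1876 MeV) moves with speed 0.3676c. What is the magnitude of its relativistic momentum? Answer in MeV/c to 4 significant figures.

p ≈ 741.5 MeV/c

γ = 1/√(1 − 0.3676²) = 1.07529
p = γβm₀c = 1.07529 × 0.3676 × 1876 MeV/c = 741.5 MeV/c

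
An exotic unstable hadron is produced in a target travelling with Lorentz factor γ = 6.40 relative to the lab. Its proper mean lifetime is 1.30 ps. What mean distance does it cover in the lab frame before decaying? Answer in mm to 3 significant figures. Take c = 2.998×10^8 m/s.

d ≈ 2.46 mm

β = √(1 − 1/γ²) = √(1 − 1/6.40²) = 0.98772
Dilated lifetime: Δt = γτ₀ = 6.40 × 1.30 ps = 8.3200 ps
d = vΔt = 0.98772c × 8.3200 ps = 2.9612×10^8 m/s × 8.3200×10^-12 s = 2.46 mm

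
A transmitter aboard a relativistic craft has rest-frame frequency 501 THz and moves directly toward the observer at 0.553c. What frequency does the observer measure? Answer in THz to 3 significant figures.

f_obs ≈ 934 THz

Relativistic Doppler: f_obs = f_src √((1+β)/(1−β))
= 501 × √(1.5530/0.44700) = 501 × 1.8639 = 934 THz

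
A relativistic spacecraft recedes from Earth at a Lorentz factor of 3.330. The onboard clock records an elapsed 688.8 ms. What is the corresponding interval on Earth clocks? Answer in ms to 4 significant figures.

Δt ≈ 2294 ms

γ = 3.330 (given)
Time dilation: Δt = γτ₀ = 3.330 × 688.8 ms = 2294 ms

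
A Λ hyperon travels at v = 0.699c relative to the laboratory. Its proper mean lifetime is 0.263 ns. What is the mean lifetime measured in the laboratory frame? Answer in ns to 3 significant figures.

γ = 1/√(1 − 0.699²) = 1.3984
Time dilation: Δt = γτ₀ = 1.3984 × 0.263 ns = 0.368 ns

Δt ≈ 0.368 ns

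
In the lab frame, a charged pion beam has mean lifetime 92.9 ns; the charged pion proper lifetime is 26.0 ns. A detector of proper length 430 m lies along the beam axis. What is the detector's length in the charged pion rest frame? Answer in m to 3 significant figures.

L ≈ 120 m

Time dilation ⇒ γ = Δt/τ₀ = 92.9/26.0 = 3.5731
Length contraction: L = L₀/γ = 430/3.5731 = 120 m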